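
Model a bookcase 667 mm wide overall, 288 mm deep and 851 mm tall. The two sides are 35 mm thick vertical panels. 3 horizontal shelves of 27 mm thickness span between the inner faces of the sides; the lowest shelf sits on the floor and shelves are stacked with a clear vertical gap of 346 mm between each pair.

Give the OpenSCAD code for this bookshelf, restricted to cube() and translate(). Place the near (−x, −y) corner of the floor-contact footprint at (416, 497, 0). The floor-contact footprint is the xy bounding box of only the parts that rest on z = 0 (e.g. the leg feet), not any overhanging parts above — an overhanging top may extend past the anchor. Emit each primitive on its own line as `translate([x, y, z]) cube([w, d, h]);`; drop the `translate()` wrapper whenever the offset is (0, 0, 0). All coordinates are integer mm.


translate([416, 497, 0]) cube([35, 288, 851]);
translate([1048, 497, 0]) cube([35, 288, 851]);
translate([451, 497, 0]) cube([597, 288, 27]);
translate([451, 497, 373]) cube([597, 288, 27]);
translate([451, 497, 746]) cube([597, 288, 27]);


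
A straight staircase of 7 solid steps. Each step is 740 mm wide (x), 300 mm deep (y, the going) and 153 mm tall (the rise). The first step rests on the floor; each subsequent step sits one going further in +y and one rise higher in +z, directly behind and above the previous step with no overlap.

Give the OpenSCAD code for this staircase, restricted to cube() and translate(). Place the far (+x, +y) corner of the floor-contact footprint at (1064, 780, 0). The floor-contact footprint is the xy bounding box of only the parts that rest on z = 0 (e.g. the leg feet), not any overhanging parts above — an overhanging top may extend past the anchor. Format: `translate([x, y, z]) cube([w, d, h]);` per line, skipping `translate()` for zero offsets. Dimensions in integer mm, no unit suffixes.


translate([324, 480, 0]) cube([740, 300, 153]);
translate([324, 780, 153]) cube([740, 300, 153]);
translate([324, 1080, 306]) cube([740, 300, 153]);
translate([324, 1380, 459]) cube([740, 300, 153]);
translate([324, 1680, 612]) cube([740, 300, 153]);
translate([324, 1980, 765]) cube([740, 300, 153]);
translate([324, 2280, 918]) cube([740, 300, 153]);


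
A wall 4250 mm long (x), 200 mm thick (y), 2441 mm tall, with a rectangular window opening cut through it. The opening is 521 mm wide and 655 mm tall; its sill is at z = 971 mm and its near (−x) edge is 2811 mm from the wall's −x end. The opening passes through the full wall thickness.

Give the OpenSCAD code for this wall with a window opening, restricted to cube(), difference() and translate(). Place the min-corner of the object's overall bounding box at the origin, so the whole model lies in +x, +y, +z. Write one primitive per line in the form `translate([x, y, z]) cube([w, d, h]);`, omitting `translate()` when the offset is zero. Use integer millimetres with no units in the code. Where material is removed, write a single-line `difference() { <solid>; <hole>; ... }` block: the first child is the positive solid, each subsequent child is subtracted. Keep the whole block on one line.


difference() { cube([4250, 200, 2441]); translate([2811, 0, 971]) cube([521, 200, 655]); }


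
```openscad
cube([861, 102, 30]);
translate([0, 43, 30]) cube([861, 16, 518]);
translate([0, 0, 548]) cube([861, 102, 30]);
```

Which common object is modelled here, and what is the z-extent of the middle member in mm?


An I-beam. The web height is 518 mm.

Two wide flanges with a thin centred web — an I-beam. Overall 578 mm minus two 30 mm flanges gives a web of 578 − 2·30 = 518 mm.


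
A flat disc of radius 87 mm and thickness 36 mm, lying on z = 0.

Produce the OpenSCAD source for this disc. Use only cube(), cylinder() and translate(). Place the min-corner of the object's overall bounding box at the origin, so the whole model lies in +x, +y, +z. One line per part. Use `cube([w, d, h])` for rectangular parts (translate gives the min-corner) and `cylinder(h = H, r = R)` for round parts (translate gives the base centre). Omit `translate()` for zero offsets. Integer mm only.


translate([87, 87, 0]) cylinder(h = 36, r = 87);


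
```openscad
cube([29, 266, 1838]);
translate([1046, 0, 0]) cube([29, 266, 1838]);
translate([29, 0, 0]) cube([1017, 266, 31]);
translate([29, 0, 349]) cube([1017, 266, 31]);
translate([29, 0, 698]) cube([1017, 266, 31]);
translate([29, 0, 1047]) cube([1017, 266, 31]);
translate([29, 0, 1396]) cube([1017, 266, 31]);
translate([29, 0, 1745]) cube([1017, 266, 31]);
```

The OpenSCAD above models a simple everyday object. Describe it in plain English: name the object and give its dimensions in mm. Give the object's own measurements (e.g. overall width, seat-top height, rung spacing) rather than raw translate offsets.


An open bookshelf. Two side panels, each 29 mm thick, 266 mm deep and 1838 mm tall, stand 1075 mm apart (outside-to-outside). Between them sit 6 shelves, each 31 mm thick and 266 mm deep, spanning the full gap between the sides. The bottom shelf rests on the floor (its underside at z = 0) and the clear gap between one shelf's top and the next shelf's underside is 318 mm.


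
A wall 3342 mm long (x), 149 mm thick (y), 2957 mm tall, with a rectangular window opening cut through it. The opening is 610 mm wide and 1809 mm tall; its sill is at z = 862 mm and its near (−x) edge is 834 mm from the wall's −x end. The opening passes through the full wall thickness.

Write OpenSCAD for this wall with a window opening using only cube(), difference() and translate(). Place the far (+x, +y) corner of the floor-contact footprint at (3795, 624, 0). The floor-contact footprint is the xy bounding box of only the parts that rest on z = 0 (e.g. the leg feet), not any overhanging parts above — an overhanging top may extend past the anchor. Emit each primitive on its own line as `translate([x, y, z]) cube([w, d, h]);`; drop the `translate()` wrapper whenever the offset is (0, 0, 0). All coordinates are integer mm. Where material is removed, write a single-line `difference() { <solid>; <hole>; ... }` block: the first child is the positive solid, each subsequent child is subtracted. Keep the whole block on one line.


difference() { translate([453, 475, 0]) cube([3342, 149, 2957]); translate([1287, 475, 862]) cube([610, 149, 1809]); }


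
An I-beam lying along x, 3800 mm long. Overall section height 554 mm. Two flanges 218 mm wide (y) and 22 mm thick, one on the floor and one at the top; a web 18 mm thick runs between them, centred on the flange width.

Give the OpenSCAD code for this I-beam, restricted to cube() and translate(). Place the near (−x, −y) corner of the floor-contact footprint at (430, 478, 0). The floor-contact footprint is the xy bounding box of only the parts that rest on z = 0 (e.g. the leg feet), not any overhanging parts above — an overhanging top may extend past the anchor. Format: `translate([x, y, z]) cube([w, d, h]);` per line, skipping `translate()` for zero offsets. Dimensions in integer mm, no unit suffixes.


translate([430, 478, 0]) cube([3800, 218, 22]);
translate([430, 578, 22]) cube([3800, 18, 510]);
translate([430, 478, 532]) cube([3800, 218, 22]);


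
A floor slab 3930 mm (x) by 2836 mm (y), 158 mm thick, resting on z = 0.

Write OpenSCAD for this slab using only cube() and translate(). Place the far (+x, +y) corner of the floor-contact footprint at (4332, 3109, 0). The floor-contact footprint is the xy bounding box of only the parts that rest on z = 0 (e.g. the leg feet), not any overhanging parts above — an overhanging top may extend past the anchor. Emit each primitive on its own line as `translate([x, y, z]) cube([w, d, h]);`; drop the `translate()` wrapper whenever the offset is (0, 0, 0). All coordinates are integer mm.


translate([402, 273, 0]) cube([3930, 2836, 158]);


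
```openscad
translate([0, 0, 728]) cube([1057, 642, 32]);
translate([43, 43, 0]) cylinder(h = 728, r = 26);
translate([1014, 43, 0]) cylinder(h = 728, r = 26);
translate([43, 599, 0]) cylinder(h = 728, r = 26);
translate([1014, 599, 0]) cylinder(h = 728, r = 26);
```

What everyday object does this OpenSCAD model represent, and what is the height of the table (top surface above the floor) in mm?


A table. The table height is 760 mm.

A 1057×642×32 slab sits at z = 728 on four Ø52 mm round legs — a table. The top surface is at 728 + 32 = 760 mm.


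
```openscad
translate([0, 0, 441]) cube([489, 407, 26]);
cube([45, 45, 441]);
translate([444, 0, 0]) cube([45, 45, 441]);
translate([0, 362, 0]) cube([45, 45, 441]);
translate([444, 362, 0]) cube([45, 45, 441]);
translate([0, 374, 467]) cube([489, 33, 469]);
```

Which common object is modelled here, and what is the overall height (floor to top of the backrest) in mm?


A chair. The overall height is 936 mm.

A slab on four corner posts with a tall panel at the back — a chair. The seat slab sits at z = 441 with thickness 26, and the 469 mm backrest starts at the seat top, so the overall height is 441 + 26 + 469 = 936 mm.


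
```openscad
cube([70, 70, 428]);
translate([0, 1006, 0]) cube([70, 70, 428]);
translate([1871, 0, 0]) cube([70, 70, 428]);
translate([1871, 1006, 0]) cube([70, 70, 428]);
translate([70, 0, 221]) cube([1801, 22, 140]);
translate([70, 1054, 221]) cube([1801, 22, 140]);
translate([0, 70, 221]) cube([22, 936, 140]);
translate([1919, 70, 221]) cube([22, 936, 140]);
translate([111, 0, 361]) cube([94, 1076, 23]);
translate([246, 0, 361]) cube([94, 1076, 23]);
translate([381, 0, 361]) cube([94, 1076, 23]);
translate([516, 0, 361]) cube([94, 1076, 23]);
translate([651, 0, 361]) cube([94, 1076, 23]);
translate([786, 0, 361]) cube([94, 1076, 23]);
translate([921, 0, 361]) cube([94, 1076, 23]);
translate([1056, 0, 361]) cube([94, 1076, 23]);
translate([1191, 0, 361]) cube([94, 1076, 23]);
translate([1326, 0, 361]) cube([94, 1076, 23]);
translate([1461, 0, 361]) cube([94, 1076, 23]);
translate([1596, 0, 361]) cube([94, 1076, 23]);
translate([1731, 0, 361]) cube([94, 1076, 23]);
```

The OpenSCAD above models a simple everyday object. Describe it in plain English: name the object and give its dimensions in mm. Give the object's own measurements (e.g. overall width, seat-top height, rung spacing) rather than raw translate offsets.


A bed frame 1941 mm long (x) by 1076 mm wide (y). Four 70×70 mm corner posts, 428 mm tall, at the corners of the footprint. Four rails of 22 mm thickness and 140 mm height run between adjacent posts with their undersides at z = 221 mm, their outer faces flush with the outside of the frame (the two x-running rails run between the posts' inner faces; the two y-running rails run between the posts' inner faces). 13 slats, each 94 mm wide (x) and 23 mm thick, lie across the top of the two x-running rails, running the full 1076 mm width of the frame in y; along x they sit between the end posts with a 41 mm gap after the −x posts and between neighbouring slats, leaving 46 mm before the +x posts.


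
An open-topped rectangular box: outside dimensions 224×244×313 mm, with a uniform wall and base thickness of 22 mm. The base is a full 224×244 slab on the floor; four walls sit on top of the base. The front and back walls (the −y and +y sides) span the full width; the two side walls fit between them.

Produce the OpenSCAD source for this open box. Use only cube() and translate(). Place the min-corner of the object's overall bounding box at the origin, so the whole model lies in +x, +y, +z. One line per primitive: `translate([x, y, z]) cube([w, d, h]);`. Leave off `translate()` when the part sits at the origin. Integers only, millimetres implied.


cube([224, 244, 22]);
translate([0, 0, 22]) cube([224, 22, 291]);
translate([0, 222, 22]) cube([224, 22, 291]);
translate([0, 22, 22]) cube([22, 200, 291]);
translate([202, 22, 22]) cube([22, 200, 291]);


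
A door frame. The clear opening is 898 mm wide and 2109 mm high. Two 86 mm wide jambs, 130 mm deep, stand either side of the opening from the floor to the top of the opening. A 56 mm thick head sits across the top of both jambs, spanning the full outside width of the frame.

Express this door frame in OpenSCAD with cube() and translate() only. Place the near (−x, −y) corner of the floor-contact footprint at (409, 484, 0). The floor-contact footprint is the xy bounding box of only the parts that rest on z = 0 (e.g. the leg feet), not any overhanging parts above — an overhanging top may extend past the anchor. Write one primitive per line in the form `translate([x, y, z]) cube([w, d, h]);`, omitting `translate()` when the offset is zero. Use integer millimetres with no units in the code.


translate([409, 484, 0]) cube([86, 130, 2109]);
translate([1393, 484, 0]) cube([86, 130, 2109]);
translate([409, 484, 2109]) cube([1070, 130, 56]);


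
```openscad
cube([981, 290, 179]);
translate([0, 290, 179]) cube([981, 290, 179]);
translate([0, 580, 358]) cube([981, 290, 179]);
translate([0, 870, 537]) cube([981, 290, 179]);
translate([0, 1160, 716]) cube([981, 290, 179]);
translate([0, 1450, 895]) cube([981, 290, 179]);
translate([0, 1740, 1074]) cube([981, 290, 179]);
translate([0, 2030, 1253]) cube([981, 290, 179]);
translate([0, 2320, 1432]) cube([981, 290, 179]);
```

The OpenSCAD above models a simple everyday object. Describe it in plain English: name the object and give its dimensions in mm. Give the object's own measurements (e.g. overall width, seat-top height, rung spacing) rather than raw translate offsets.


A straight staircase of 9 solid steps. Each step is 981 mm wide (x), 290 mm deep (y, the going) and 179 mm tall (the rise). The first step rests on the floor; each subsequent step sits one going further in +y and one rise higher in +z, directly behind and above the previous step with no overlap.


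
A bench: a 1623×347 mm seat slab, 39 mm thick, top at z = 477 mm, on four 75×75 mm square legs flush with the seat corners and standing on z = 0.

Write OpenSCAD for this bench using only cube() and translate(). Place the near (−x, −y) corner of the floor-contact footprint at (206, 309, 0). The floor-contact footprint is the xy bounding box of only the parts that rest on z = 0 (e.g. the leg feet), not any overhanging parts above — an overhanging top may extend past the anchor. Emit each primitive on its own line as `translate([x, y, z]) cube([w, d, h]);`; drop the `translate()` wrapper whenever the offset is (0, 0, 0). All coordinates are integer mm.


translate([206, 309, 438]) cube([1623, 347, 39]);
translate([206, 309, 0]) cube([75, 75, 438]);
translate([206, 581, 0]) cube([75, 75, 438]);
translate([1754, 309, 0]) cube([75, 75, 438]);
translate([1754, 581, 0]) cube([75, 75, 438]);


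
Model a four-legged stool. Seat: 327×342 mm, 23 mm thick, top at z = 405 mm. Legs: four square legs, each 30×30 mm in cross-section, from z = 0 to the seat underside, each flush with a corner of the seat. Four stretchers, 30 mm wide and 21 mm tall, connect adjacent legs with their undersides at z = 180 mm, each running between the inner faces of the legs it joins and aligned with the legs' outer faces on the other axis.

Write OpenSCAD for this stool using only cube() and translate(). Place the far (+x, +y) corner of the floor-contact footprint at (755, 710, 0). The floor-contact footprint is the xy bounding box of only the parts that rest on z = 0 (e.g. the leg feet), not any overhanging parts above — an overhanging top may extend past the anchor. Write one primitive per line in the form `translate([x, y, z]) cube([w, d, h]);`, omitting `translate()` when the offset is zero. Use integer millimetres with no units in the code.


translate([428, 368, 382]) cube([327, 342, 23]);
translate([428, 368, 0]) cube([30, 30, 382]);
translate([725, 368, 0]) cube([30, 30, 382]);
translate([428, 680, 0]) cube([30, 30, 382]);
translate([725, 680, 0]) cube([30, 30, 382]);
translate([458, 368, 180]) cube([267, 30, 21]);
translate([458, 680, 180]) cube([267, 30, 21]);
translate([428, 398, 180]) cube([30, 282, 21]);
translate([725, 398, 180]) cube([30, 282, 21]);


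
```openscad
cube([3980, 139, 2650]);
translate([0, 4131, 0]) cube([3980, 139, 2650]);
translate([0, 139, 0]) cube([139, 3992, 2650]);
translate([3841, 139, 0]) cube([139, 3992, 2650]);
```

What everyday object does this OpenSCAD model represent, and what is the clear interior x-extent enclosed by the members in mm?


A house (or room) frame. The interior width is 3702 mm.

Four 2650 mm walls enclosing a rectangle with no floor or roof — a room or house frame. Outside width is 3980 mm and wall thickness is 139 mm, so the interior width is 3980 − 2 × 139 = 3702 mm.


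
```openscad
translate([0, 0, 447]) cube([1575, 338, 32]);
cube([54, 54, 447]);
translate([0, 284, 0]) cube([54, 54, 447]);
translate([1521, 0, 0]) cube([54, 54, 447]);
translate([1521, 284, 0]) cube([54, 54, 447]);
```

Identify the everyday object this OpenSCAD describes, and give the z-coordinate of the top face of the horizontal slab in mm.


A bench. The seat-top height is 479 mm.

A long slab on four corner posts — a bench. The slab sits at z = 447 with thickness 32, so the top is 447 + 32 = 479 mm.


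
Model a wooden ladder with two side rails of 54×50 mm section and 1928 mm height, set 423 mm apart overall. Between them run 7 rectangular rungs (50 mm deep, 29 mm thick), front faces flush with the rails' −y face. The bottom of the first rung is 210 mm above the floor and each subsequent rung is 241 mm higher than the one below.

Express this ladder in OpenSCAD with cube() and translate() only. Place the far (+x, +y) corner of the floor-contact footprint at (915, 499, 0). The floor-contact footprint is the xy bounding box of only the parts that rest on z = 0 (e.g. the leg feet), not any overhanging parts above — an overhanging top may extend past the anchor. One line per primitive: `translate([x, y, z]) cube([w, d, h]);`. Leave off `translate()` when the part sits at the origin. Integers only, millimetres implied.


translate([492, 449, 0]) cube([54, 50, 1928]);
translate([861, 449, 0]) cube([54, 50, 1928]);
translate([546, 449, 210]) cube([315, 50, 29]);
translate([546, 449, 451]) cube([315, 50, 29]);
translate([546, 449, 692]) cube([315, 50, 29]);
translate([546, 449, 933]) cube([315, 50, 29]);
translate([546, 449, 1174]) cube([315, 50, 29]);
translate([546, 449, 1415]) cube([315, 50, 29]);
translate([546, 449, 1656]) cube([315, 50, 29]);


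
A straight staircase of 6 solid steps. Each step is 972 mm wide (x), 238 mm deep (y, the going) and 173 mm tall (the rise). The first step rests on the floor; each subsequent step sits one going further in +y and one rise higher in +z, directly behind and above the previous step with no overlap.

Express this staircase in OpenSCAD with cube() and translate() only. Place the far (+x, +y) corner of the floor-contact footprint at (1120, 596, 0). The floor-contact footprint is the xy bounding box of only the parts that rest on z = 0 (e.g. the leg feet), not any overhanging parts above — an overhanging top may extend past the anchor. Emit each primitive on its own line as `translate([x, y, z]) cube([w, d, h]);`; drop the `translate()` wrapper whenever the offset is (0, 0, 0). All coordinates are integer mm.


translate([148, 358, 0]) cube([972, 238, 173]);
translate([148, 596, 173]) cube([972, 238, 173]);
translate([148, 834, 346]) cube([972, 238, 173]);
translate([148, 1072, 519]) cube([972, 238, 173]);
translate([148, 1310, 692]) cube([972, 238, 173]);
translate([148, 1548, 865]) cube([972, 238, 173]);


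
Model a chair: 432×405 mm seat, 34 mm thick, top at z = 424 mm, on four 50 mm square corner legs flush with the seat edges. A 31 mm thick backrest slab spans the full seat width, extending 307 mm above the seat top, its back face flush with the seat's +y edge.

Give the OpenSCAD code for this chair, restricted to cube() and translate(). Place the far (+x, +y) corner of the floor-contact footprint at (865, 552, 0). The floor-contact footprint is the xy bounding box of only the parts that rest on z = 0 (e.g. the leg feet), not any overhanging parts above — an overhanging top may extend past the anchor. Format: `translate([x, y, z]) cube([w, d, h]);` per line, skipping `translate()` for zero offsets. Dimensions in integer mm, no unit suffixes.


translate([433, 147, 390]) cube([432, 405, 34]);
translate([433, 147, 0]) cube([50, 50, 390]);
translate([815, 147, 0]) cube([50, 50, 390]);
translate([433, 502, 0]) cube([50, 50, 390]);
translate([815, 502, 0]) cube([50, 50, 390]);
translate([433, 521, 424]) cube([432, 31, 307]);


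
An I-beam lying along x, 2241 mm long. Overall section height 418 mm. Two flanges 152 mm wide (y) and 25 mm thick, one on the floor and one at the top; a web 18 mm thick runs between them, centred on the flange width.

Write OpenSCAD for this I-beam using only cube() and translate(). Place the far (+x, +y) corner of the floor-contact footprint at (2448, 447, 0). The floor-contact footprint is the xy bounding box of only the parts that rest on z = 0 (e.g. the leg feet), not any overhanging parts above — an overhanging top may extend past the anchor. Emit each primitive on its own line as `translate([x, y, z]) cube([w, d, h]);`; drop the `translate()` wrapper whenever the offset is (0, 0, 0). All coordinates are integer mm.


translate([207, 295, 0]) cube([2241, 152, 25]);
translate([207, 362, 25]) cube([2241, 18, 368]);
translate([207, 295, 393]) cube([2241, 152, 25]);


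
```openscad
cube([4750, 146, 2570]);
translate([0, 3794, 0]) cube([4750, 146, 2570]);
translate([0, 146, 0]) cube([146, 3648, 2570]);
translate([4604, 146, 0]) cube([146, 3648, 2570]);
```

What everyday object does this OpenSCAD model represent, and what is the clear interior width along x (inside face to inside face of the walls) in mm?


A house (or room) frame. The interior width is 4458 mm.

Four 2570 mm walls enclosing a rectangle with no floor or roof — a room or house frame. Outside width is 4750 mm and wall thickness is 146 mm, so the interior width is 4750 − 2 × 146 = 4458 mm.


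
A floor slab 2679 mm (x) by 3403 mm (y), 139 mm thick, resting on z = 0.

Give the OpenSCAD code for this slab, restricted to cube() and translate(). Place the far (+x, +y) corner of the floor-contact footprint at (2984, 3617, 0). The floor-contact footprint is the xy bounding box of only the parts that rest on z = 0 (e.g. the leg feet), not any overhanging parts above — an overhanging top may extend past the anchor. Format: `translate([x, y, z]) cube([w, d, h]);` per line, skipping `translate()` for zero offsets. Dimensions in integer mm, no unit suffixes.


translate([305, 214, 0]) cube([2679, 3403, 139]);


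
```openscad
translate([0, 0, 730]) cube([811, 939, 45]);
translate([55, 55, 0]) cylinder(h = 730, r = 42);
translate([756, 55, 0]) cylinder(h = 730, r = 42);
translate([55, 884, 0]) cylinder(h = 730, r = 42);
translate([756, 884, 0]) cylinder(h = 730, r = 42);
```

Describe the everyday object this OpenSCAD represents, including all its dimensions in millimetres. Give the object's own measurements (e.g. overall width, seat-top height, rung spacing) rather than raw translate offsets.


A table: top 811 mm (x) × 939 mm (y), 45 mm thick, upper face at z = 775 mm, on four round legs of 84 mm diameter, each leg's bounding box inset 13 mm from the nearest pair of top edges from z = 0 to the bottom of the top.


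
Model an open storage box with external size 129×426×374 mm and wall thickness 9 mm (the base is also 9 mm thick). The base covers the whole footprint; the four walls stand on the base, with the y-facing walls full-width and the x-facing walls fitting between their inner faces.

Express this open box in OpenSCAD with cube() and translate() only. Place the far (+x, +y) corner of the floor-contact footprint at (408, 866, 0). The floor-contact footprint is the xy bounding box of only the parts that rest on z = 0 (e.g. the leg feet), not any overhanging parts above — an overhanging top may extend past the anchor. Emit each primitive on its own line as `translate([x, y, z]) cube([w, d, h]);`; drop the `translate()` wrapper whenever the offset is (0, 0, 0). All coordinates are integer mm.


translate([279, 440, 0]) cube([129, 426, 9]);
translate([279, 440, 9]) cube([129, 9, 365]);
translate([279, 857, 9]) cube([129, 9, 365]);
translate([279, 449, 9]) cube([9, 408, 365]);
translate([399, 449, 9]) cube([9, 408, 365]);


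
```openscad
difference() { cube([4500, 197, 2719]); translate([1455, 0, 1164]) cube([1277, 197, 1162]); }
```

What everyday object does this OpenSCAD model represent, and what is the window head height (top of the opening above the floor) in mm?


A wall with a window opening. The window head height is 2326 mm.

A wall with a rectangular opening subtracted — a window. Sill at z = 1164, opening 1162 mm tall, so the head is at 1164 + 1162 = 2326 mm.


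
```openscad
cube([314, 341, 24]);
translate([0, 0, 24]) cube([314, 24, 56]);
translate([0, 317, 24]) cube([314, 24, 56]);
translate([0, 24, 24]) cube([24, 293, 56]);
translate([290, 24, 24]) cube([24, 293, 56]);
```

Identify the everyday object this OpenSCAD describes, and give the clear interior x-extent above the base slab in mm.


An open box. The internal width is 266 mm.

A 314×341 base slab with four walls standing on it — an open box. The base is 314 mm wide and the walls are 24 mm thick, so the internal width is 314 − 2 × 24 = 266 mm.


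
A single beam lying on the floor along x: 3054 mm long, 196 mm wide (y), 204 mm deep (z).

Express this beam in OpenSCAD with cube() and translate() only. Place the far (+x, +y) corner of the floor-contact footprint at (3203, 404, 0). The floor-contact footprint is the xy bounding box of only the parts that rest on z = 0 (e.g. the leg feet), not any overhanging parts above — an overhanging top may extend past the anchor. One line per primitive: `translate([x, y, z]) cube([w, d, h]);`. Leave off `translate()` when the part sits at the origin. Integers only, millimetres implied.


translate([149, 208, 0]) cube([3054, 196, 204]);


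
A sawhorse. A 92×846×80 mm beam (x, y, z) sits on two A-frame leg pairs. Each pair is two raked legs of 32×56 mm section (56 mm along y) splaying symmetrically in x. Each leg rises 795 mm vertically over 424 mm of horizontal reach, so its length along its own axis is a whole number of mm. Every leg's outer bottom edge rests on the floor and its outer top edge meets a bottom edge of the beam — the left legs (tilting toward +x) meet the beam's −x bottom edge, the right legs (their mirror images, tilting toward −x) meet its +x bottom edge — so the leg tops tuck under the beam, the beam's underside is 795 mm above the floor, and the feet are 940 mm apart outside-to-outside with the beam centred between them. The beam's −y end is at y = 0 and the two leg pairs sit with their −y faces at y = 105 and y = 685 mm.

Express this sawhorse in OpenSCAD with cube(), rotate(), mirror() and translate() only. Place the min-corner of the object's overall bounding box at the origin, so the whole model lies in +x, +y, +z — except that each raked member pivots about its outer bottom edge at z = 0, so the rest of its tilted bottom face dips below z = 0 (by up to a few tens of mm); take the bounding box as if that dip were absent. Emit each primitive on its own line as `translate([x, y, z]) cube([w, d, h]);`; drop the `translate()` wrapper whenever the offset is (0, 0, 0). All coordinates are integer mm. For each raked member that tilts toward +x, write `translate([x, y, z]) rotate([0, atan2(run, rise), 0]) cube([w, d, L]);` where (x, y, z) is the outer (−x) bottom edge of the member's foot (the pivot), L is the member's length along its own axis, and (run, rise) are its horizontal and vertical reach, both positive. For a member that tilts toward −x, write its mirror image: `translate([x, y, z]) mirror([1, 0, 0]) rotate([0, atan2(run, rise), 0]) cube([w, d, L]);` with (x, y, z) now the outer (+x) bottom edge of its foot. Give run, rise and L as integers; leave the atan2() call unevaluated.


// leg length = √(424² + 795²) = 901
// right-leg outer foot x = 2·424 + 92 = 940
// beam min-corner = (424, 0, 795)
translate([424, 0, 795]) cube([92, 846, 80]);
translate([0, 105, 0]) rotate([0, atan2(424, 795), 0]) cube([32, 56, 901]);
translate([940, 105, 0]) mirror([1, 0, 0]) rotate([0, atan2(424, 795), 0]) cube([32, 56, 901]);
translate([0, 685, 0]) rotate([0, atan2(424, 795), 0]) cube([32, 56, 901]);
translate([940, 685, 0]) mirror([1, 0, 0]) rotate([0, atan2(424, 795), 0]) cube([32, 56, 901]);


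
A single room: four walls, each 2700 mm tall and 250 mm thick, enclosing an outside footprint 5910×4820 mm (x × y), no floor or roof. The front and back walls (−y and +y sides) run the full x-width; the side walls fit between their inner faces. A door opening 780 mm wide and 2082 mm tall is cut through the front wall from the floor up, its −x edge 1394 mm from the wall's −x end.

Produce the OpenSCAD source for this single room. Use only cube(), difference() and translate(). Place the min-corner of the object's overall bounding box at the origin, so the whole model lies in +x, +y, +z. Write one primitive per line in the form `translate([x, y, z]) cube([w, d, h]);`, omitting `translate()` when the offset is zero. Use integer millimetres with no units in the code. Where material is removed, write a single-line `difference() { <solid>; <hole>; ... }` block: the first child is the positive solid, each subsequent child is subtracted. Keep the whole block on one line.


difference() { cube([5910, 250, 2700]); translate([1394, 0, 0]) cube([780, 250, 2082]); }
translate([0, 4570, 0]) cube([5910, 250, 2700]);
translate([0, 250, 0]) cube([250, 4320, 2700]);
translate([5660, 250, 0]) cube([250, 4320, 2700]);


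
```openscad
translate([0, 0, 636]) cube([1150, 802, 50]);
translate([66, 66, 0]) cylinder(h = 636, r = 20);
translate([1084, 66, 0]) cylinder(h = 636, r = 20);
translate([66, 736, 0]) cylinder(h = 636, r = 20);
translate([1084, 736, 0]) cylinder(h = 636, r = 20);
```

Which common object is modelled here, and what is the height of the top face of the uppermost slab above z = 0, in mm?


A table. The table height is 686 mm.

A 1150×802×50 slab sits at z = 636 on four Ø40 mm round legs — a table. The top surface is at 636 + 50 = 686 mm.


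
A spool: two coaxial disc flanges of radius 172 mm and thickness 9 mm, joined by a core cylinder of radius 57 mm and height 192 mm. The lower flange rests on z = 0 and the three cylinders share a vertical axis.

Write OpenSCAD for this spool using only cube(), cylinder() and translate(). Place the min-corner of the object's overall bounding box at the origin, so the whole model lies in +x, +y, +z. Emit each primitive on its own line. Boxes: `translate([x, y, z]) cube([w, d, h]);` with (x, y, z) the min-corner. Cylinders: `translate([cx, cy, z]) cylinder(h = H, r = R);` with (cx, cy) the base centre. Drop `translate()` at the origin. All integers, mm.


translate([172, 172, 0]) cylinder(h = 9, r = 172);
translate([172, 172, 9]) cylinder(h = 192, r = 57);
translate([172, 172, 201]) cylinder(h = 9, r = 172);


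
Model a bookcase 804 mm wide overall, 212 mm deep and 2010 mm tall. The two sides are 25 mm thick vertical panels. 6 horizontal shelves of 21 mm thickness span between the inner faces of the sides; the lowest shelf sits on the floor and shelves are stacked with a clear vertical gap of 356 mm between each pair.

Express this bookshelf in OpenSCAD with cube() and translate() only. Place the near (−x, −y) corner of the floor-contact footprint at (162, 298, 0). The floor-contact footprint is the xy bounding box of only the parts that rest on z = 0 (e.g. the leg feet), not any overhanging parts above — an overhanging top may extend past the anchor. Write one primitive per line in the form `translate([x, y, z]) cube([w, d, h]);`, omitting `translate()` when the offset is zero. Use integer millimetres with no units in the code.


translate([162, 298, 0]) cube([25, 212, 2010]);
translate([941, 298, 0]) cube([25, 212, 2010]);
translate([187, 298, 0]) cube([754, 212, 21]);
translate([187, 298, 377]) cube([754, 212, 21]);
translate([187, 298, 754]) cube([754, 212, 21]);
translate([187, 298, 1131]) cube([754, 212, 21]);
translate([187, 298, 1508]) cube([754, 212, 21]);
translate([187, 298, 1885]) cube([754, 212, 21]);


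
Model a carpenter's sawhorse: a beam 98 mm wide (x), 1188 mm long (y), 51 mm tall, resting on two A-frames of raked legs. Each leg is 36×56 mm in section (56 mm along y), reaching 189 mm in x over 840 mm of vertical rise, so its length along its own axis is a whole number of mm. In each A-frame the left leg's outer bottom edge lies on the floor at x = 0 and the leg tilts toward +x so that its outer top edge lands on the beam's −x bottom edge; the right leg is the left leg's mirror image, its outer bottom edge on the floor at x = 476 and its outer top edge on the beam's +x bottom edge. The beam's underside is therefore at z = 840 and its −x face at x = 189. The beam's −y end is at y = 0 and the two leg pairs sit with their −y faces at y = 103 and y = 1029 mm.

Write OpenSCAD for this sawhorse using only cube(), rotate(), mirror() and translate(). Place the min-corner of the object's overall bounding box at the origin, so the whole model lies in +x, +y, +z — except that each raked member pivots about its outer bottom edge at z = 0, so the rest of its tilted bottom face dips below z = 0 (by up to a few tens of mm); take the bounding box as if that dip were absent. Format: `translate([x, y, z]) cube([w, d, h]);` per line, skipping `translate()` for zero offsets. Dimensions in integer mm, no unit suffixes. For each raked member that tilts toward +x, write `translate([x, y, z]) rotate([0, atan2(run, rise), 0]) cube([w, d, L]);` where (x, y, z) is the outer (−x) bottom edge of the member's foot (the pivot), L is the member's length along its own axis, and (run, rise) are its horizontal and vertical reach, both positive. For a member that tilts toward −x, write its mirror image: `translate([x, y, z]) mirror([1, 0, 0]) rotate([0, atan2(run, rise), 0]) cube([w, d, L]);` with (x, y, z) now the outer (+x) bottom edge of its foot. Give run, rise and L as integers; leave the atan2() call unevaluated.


translate([189, 0, 840]) cube([98, 1188, 51]);
translate([0, 103, 0]) rotate([0, atan2(189, 840), 0]) cube([36, 56, 861]);
translate([476, 103, 0]) mirror([1, 0, 0]) rotate([0, atan2(189, 840), 0]) cube([36, 56, 861]);
translate([0, 1029, 0]) rotate([0, atan2(189, 840), 0]) cube([36, 56, 861]);
translate([476, 1029, 0]) mirror([1, 0, 0]) rotate([0, atan2(189, 840), 0]) cube([36, 56, 861]);


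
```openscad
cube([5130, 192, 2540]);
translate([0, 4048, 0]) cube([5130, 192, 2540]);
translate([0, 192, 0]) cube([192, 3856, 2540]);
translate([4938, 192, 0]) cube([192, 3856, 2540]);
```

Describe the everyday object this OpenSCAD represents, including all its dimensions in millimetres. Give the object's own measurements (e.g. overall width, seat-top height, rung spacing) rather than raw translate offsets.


The wall frame of a small rectangular building: four walls, each 2540 mm tall and 192 mm thick, enclosing a footprint 5130 mm (x) by 4240 mm (y) outside-to-outside, with no floor or roof. The front and back walls (the −y and +y sides) span the full width; the two side walls fit between them.


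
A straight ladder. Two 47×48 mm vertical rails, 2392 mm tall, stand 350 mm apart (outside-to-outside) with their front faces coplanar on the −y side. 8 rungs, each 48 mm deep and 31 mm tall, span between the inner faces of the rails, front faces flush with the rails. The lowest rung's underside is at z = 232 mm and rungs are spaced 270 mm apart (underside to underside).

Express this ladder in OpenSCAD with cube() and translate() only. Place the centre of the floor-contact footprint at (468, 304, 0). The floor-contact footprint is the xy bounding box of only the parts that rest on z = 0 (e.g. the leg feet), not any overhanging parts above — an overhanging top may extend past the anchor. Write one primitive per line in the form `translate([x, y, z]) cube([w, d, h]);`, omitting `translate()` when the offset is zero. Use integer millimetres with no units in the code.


// rung span = 350 - 2*47 = 256
// rung[k] z = 232 + k*270
translate([293, 280, 0]) cube([47, 48, 2392]);
translate([596, 280, 0]) cube([47, 48, 2392]);
translate([340, 280, 232]) cube([256, 48, 31]);
translate([340, 280, 502]) cube([256, 48, 31]);
translate([340, 280, 772]) cube([256, 48, 31]);
translate([340, 280, 1042]) cube([256, 48, 31]);
translate([340, 280, 1312]) cube([256, 48, 31]);
translate([340, 280, 1582]) cube([256, 48, 31]);
translate([340, 280, 1852]) cube([256, 48, 31]);
translate([340, 280, 2122]) cube([256, 48, 31]);


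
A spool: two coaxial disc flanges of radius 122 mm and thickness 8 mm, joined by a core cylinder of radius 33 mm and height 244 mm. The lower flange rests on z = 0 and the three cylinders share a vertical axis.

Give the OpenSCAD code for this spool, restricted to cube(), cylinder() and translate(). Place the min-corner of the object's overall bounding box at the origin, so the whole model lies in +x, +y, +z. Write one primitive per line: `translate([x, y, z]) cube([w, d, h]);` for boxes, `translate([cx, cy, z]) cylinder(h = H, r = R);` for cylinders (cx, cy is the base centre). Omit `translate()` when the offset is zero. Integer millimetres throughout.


translate([122, 122, 0]) cylinder(h = 8, r = 122);
translate([122, 122, 8]) cylinder(h = 244, r = 33);
translate([122, 122, 252]) cylinder(h = 8, r = 122);


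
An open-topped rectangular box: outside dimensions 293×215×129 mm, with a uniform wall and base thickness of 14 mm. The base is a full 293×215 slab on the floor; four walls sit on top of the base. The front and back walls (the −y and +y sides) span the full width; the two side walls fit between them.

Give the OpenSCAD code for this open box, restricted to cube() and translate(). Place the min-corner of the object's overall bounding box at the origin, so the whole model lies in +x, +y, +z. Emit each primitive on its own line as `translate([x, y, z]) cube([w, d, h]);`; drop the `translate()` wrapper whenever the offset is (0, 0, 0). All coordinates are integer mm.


cube([293, 215, 14]);
translate([0, 0, 14]) cube([293, 14, 115]);
translate([0, 201, 14]) cube([293, 14, 115]);
translate([0, 14, 14]) cube([14, 187, 115]);
translate([279, 14, 14]) cube([14, 187, 115]);


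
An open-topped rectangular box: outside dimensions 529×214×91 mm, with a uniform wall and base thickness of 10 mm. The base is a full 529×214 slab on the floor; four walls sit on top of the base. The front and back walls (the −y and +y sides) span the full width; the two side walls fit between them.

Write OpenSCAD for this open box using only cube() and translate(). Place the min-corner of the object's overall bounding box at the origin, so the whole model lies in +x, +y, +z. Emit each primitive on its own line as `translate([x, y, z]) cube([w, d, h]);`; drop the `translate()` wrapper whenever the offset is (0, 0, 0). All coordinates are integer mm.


cube([529, 214, 10]);
translate([0, 0, 10]) cube([529, 10, 81]);
translate([0, 204, 10]) cube([529, 10, 81]);
translate([0, 10, 10]) cube([10, 194, 81]);
translate([519, 10, 10]) cube([10, 194, 81]);


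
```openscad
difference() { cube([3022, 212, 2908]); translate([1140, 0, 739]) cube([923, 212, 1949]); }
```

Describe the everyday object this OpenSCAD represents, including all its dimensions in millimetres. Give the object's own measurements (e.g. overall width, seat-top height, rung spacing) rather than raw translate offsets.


A wall 3022 mm long (x), 212 mm thick (y), 2908 mm tall, with a rectangular window opening cut through it. The opening is 923 mm wide and 1949 mm tall; its sill is at z = 739 mm and its near (−x) edge is 1140 mm from the wall's −x end. The opening passes through the full wall thickness.


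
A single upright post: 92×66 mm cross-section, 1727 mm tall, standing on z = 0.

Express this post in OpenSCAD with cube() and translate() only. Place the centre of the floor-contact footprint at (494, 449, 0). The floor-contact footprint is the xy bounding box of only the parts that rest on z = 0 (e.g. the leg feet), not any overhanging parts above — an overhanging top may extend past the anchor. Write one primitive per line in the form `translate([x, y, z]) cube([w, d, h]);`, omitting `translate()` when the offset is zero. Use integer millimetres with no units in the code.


translate([448, 416, 0]) cube([92, 66, 1727]);
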